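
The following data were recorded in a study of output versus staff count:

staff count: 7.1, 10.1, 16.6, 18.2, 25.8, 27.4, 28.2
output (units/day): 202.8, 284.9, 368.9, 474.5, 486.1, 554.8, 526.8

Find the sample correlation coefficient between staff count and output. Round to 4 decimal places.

0.9602

n = 7, Σx = 133.4, Σy = 2898.8, Σxy = 61675.67, Σx² = 2970.86, Σy² = 1305147.8
Sxx = Σx² − (Σx)²/n = 2970.86 − 2542.222857 = 428.637143
Sxy = Σxy − (Σx)(Σy)/n = 61675.67 − 55242.845714 = 6432.824286
Syy = Σy² − (Σy)²/n = 1305147.8 − 1200434.491429 = 104713.308571
r = Sxy/√(Sxx·Syy) = 6432.824286/√(44884013.405176) = 6432.824286/6699.553224 = 0.960187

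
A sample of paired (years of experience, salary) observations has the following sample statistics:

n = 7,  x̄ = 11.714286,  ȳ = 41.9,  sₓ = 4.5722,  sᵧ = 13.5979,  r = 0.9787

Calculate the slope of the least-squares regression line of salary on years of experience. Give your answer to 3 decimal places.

2.911

b = r · sᵧ/sₓ = 0.9787 · 13.5979/4.5722 = 2.910692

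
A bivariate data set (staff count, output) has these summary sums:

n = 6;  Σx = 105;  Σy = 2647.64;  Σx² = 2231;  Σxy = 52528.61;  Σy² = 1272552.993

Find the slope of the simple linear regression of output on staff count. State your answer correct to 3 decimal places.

Sxx = Σx² − (Σx)²/n = 2231 − 1837.5 = 393.5
Sxy = Σxy − (Σx)(Σy)/n = 52528.61 − 46333.7 = 6194.91
b = Sxy/Sxx = 6194.91/393.5 = 15.743100

15.743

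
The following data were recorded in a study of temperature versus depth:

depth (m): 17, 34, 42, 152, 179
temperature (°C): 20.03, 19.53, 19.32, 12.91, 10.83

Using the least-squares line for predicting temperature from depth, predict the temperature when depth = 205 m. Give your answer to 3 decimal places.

n = 5, Σx = 424, Σy = 82.62, Σxy = 5716.86, Σx² = 58354
Sxx = Σx² − (Σx)²/n = 58354 − 35955.2 = 22398.8
Sxy = Σxy − (Σx)(Σy)/n = 5716.86 − 7006.176 = -1289.316
b = Sxy/Sxx = -1289.316/22398.8 = -0.057562
a = ȳ − b·x̄ = 16.524 − (-0.057562)·84.8 = 21.405243
ŷ(205) = a + b·205 = 21.405243 + (-0.057562)·205 = 9.605068

9.605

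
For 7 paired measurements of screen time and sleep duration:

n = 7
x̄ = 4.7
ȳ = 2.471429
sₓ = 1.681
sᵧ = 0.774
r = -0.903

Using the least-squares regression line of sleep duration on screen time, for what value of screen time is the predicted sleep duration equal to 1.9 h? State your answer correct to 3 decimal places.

b = r · sᵧ/sₓ = -0.903 · 0.774/1.681 = -0.415778
a = ȳ − b·x̄ = 2.471429 − (-0.415778)·4.7 = 4.425583
Set a + b·x = 1.9: x = (1.9 − 4.425583) / (-0.415778) = 6.074362

6.074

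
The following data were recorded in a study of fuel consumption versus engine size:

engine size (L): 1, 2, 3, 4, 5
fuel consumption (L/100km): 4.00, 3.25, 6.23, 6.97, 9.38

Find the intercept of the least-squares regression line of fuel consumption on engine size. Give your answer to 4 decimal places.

1.6220

n = 5, Σx = 15, Σy = 29.83, Σxy = 103.97, Σx² = 55
Sxx = Σx² − (Σx)²/n = 55 − 45 = 10
Sxy = Σxy − (Σx)(Σy)/n = 103.97 − 89.49 = 14.48
b = Sxy/Sxx = 14.48/10 = 1.448
a = ȳ − b·x̄ = 5.966 − 1.448·3 = 1.622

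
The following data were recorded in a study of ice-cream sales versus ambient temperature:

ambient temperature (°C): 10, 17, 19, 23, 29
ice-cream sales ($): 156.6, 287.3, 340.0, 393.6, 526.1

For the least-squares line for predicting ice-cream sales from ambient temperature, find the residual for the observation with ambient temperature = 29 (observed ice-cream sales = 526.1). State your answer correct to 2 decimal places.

n = 5, Σx = 98, Σy = 1703.6, Σxy = 37219.8, Σx² = 2120
Sxx = Σx² − (Σx)²/n = 2120 − 1920.8 = 199.2
Sxy = Σxy − (Σx)(Σy)/n = 37219.8 − 33390.56 = 3829.24
b = Sxy/Sxx = 3829.24/199.2 = 19.223092
a = ȳ − b·x̄ = 340.72 − 19.223092·19.6 = -36.052610
ŷ(29) = -36.052610 + 19.223092·29 = 521.417068
residual = y − ŷ = 526.1 − 521.417068 = 4.682932

4.68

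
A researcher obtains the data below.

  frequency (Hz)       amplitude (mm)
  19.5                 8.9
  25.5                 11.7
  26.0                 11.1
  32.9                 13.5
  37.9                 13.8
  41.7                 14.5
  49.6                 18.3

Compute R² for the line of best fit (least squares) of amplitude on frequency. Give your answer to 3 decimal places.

0.950

n = 7, Σx = 233.1, Σy = 91.8, Σxy = 3240, Σx² = 8424.37, Σy² = 1257.14
Sxx = Σx² − (Σx)²/n = 8424.37 − 7762.23 = 662.14
Sxy = Σxy − (Σx)(Σy)/n = 3240 − 3056.94 = 183.06
Syy = Σy² − (Σy)²/n = 1257.14 − 1203.891429 = 53.248571
R² = Sxy²/(Sxx·Syy) = (183.06)²/(662.14·53.248571) = 0.950450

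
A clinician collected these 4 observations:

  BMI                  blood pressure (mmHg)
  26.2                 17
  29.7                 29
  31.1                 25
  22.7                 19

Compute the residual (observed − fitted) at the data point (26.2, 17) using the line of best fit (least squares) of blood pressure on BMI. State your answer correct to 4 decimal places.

-4.1383

n = 4, Σx = 109.7, Σy = 90, Σxy = 2515.5, Σx² = 3051.03
Sxx = Σx² − (Σx)²/n = 3051.03 − 3008.5225 = 42.5075
Sxy = Σxy − (Σx)(Σy)/n = 2515.5 − 2468.25 = 47.25
b = Sxy/Sxx = 47.25/42.5075 = 1.111569
a = ȳ − b·x̄ = 22.5 − 1.111569·27.425 = -7.984767
ŷ(26.2) = -7.984767 + 1.111569·26.2 = 21.138329
residual = y − ŷ = 17 − 21.138329 = -4.138329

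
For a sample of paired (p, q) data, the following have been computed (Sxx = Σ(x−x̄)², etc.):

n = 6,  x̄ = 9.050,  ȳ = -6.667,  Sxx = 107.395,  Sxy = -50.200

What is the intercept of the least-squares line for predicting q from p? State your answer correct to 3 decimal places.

b = Sxy/Sxx = -50.2/107.395 = -0.467433
a = ȳ − b·x̄ = -6.667 − (-0.467433)·9.05 = -2.436729

-2.437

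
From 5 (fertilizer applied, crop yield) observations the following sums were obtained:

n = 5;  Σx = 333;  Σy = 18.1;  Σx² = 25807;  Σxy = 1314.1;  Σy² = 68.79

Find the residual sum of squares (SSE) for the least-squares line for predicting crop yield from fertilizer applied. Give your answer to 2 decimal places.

Sxx = Σx² − (Σx)²/n = 25807 − 22177.8 = 3629.2
Sxy = Σxy − (Σx)(Σy)/n = 1314.1 − 1205.46 = 108.64
Syy = Σy² − (Σy)²/n = 68.79 − 65.522 = 3.268
b = Sxy/Sxx = 108.64/3629.2 = 0.029935
SSE = Syy − b·Sxy = 3.268 − 0.029935·108.64 = 0.015865

0.02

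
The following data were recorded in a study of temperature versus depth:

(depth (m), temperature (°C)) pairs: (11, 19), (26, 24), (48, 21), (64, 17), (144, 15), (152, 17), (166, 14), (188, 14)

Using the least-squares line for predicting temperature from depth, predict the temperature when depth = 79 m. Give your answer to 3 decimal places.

18.514

n = 8, Σx = 799, Σy = 141, Σxy = 12629, Σx² = 113937
Sxx = Σx² − (Σx)²/n = 113937 − 79800.125 = 34136.875
Sxy = Σxy − (Σx)(Σy)/n = 12629 − 14082.375 = -1453.375
b = Sxy/Sxx = -1453.375/34136.875 = -0.042575
a = ȳ − b·x̄ = 17.625 − (-0.042575)·99.875 = 21.877171
ŷ(79) = a + b·79 = 21.877171 + (-0.042575)·79 = 18.513752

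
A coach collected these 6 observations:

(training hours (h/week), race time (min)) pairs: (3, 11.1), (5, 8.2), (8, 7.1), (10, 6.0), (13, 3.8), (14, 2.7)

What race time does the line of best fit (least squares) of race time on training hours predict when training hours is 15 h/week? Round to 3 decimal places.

n = 6, Σx = 53, Σy = 38.9, Σxy = 278.3, Σx² = 563
Sxx = Σx² − (Σx)²/n = 563 − 468.166667 = 94.833333
Sxy = Σxy − (Σx)(Σy)/n = 278.3 − 343.616667 = -65.316667
b = Sxy/Sxx = -65.316667/94.833333 = -0.688752
a = ȳ − b·x̄ = 6.483333 − (-0.688752)·8.833333 = 12.567311
ŷ(15) = a + b·15 = 12.567311 + (-0.688752)·15 = 2.236028

2.236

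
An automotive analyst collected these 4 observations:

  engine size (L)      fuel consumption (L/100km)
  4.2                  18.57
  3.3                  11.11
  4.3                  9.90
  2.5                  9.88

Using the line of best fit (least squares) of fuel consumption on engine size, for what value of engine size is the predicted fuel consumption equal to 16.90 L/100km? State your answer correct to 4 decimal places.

n = 4, Σx = 14.3, Σy = 49.46, Σxy = 181.927, Σx² = 53.27
Sxx = Σx² − (Σx)²/n = 53.27 − 51.1225 = 2.1475
Sxy = Σxy − (Σx)(Σy)/n = 181.927 − 176.8195 = 5.1075
b = Sxy/Sxx = 5.1075/2.1475 = 2.378347
a = ȳ − b·x̄ = 12.365 − 2.378347·3.575 = 3.862410
Set a + b·x = 16.90: x = (16.90 − 3.862410) / 2.378347 = 5.481787

5.4818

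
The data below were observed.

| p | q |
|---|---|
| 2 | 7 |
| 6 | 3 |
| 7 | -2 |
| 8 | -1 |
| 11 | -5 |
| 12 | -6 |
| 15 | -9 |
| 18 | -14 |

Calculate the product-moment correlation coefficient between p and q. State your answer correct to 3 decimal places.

-0.986

n = 8, Σx = 79, Σy = -27, Σxy = -504, Σx² = 967, Σy² = 401
Sxx = Σx² − (Σx)²/n = 967 − 780.125 = 186.875
Sxy = Σxy − (Σx)(Σy)/n = -504 − (-266.625) = -237.375
Syy = Σy² − (Σy)²/n = 401 − 91.125 = 309.875
r = Sxy/√(Sxx·Syy) = -237.375/√(57907.890625) = -237.375/240.640584 = -0.986430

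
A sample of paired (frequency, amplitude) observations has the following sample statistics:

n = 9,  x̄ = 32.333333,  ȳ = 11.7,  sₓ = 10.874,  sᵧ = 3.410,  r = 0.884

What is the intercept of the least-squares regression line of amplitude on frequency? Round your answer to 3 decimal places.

2.737

b = r · sᵧ/sₓ = 0.884 · 3.41/10.874 = 0.277215
a = ȳ − b·x̄ = 11.7 − 0.277215·32.333333 = 2.736703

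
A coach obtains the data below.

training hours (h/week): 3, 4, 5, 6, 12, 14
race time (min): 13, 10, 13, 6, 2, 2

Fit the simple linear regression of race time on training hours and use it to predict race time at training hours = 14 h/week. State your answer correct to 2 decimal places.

0.87

n = 6, Σx = 44, Σy = 46, Σxy = 232, Σx² = 426
Sxx = Σx² − (Σx)²/n = 426 − 322.666667 = 103.333333
Sxy = Σxy − (Σx)(Σy)/n = 232 − 337.333333 = -105.333333
b = Sxy/Sxx = -105.333333/103.333333 = -1.019355
a = ȳ − b·x̄ = 7.666667 − (-1.019355)·7.333333 = 15.141935
ŷ(14) = a + b·14 = 15.141935 + (-1.019355)·14 = 0.870968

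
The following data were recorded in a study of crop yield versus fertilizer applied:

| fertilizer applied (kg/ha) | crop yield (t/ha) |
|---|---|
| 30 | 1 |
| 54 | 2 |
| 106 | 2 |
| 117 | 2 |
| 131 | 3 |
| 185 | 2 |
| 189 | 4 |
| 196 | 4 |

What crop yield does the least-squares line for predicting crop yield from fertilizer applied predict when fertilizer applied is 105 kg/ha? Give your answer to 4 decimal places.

n = 8, Σx = 1008, Σy = 20, Σxy = 2887, Σx² = 154264
Sxx = Σx² − (Σx)²/n = 154264 − 127008 = 27256
Sxy = Σxy − (Σx)(Σy)/n = 2887 − 2520 = 367
b = Sxy/Sxx = 367/27256 = 0.013465
a = ȳ − b·x̄ = 2.5 − 0.013465·126 = 0.803419
ŷ(105) = a + b·105 = 0.803419 + 0.013465·105 = 2.217237

2.2172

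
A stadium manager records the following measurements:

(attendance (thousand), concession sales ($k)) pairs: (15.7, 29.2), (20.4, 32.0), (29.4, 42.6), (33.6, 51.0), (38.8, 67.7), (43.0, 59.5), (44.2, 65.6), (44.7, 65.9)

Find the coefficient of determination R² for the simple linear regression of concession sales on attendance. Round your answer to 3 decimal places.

0.927

n = 8, Σx = 269.8, Σy = 413.5, Σxy = 15107.79, Σx² = 9962.14, Σy² = 23062.11
Sxx = Σx² − (Σx)²/n = 9962.14 − 9099.005 = 863.135
Sxy = Σxy − (Σx)(Σy)/n = 15107.79 − 13945.2875 = 1162.5025
Syy = Σy² − (Σy)²/n = 23062.11 − 21372.78125 = 1689.32875
R² = Sxy²/(Sxx·Syy) = (1162.5025)²/(863.135·1689.32875) = 0.926819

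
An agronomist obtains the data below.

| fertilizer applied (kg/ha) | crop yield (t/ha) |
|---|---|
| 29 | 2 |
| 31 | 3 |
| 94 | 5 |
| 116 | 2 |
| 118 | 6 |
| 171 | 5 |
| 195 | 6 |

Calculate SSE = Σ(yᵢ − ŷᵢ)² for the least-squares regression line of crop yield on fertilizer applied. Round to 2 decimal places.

n = 7, Σx = 754, Σy = 29, Σxy = 3586, Σx² = 105284, Σy² = 139
Sxx = Σx² − (Σx)²/n = 105284 − 81216.571429 = 24067.428571
Sxy = Σxy − (Σx)(Σy)/n = 3586 − 3123.714286 = 462.285714
Syy = Σy² − (Σy)²/n = 139 − 120.142857 = 18.857143
b = Sxy/Sxx = 462.285714/24067.428571 = 0.019208
SSE = Syy − b·Sxy = 18.857143 − 0.019208·462.285714 = 9.977587

9.98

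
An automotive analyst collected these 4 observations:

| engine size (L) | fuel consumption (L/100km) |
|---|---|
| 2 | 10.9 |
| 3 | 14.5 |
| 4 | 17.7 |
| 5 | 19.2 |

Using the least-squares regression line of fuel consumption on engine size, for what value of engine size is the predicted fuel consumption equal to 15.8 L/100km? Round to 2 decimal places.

3.58

n = 4, Σx = 14, Σy = 62.3, Σxy = 232.1, Σx² = 54
Sxx = Σx² − (Σx)²/n = 54 − 49 = 5
Sxy = Σxy − (Σx)(Σy)/n = 232.1 − 218.05 = 14.05
b = Sxy/Sxx = 14.05/5 = 2.81
a = ȳ − b·x̄ = 15.575 − 2.81·3.5 = 5.74
Set a + b·x = 15.8: x = (15.8 − 5.74) / 2.81 = 3.580071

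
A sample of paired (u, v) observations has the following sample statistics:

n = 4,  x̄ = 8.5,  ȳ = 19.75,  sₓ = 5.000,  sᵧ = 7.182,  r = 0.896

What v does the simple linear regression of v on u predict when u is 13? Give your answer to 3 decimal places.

b = r · sᵧ/sₓ = 0.896 · 7.182/5 = 1.287014
a = ȳ − b·x̄ = 19.75 − 1.287014·8.5 = 8.810378
ŷ(13) = a + b·13 = 8.810378 + 1.287014·13 = 25.541565

25.542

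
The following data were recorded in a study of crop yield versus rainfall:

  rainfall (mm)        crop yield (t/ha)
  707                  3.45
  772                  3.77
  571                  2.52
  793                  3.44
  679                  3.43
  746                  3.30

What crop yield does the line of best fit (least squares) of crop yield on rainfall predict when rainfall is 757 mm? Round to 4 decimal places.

3.5226

n = 6, Σx = 4268, Σy = 19.91, Σxy = 14307.2, Σx² = 3068280
Sxx = Σx² − (Σx)²/n = 3068280 − 3035970.666667 = 32309.333333
Sxy = Σxy − (Σx)(Σy)/n = 14307.2 − 14162.646667 = 144.553333
b = Sxy/Sxx = 144.553333/32309.333333 = 0.004474
a = ȳ − b·x̄ = 3.318333 − 0.004474·711.333333 = 0.135798
ŷ(757) = a + b·757 = 0.135798 + 0.004474·757 = 3.522648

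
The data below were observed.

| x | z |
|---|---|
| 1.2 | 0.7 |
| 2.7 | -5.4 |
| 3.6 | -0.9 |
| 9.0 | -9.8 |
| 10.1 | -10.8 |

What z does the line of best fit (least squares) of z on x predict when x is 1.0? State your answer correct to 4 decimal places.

-0.1209

n = 5, Σx = 26.6, Σy = -26.2, Σxy = -214.26, Σx² = 204.7
Sxx = Σx² − (Σx)²/n = 204.7 − 141.512 = 63.188
Sxy = Σxy − (Σx)(Σy)/n = -214.26 − (-139.384) = -74.876
b = Sxy/Sxx = -74.876/63.188 = -1.184972
a = ȳ − b·x̄ = -5.24 − (-1.184972)·5.32 = 1.064050
ŷ(1.0) = a + b·1.0 = 1.064050 + (-1.184972)·1 = -0.120922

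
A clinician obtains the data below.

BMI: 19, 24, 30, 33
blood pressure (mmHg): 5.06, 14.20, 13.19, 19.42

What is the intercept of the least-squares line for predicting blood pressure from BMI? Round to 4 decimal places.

n = 4, Σx = 106, Σy = 51.87, Σxy = 1473.5, Σx² = 2926
Sxx = Σx² − (Σx)²/n = 2926 − 2809 = 117
Sxy = Σxy − (Σx)(Σy)/n = 1473.5 − 1374.555 = 98.945
b = Sxy/Sxx = 98.945/117 = 0.845684
a = ȳ − b·x̄ = 12.9675 − 0.845684·26.5 = -9.443120

-9.4431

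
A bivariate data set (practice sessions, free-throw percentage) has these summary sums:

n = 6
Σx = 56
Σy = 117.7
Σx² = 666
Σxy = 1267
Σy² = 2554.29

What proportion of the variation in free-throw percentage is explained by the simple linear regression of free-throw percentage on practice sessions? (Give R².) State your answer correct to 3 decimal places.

Sxx = Σx² − (Σx)²/n = 666 − 522.666667 = 143.333333
Sxy = Σxy − (Σx)(Σy)/n = 1267 − 1098.533333 = 168.466667
Syy = Σy² − (Σy)²/n = 2554.29 − 2308.881667 = 245.408333
R² = Sxy²/(Sxx·Syy) = (168.466667)²/(143.333333·245.408333) = 0.806848

0.807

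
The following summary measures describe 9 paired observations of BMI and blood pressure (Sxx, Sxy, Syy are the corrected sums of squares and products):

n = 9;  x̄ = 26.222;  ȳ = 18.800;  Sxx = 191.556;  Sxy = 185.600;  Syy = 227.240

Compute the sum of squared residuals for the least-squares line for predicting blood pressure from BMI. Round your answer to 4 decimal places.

b = Sxy/Sxx = 185.6/191.556 = 0.968907
SSE = Syy − b·Sxy = 227.24 − 0.968907·185.6 = 47.410812

47.4108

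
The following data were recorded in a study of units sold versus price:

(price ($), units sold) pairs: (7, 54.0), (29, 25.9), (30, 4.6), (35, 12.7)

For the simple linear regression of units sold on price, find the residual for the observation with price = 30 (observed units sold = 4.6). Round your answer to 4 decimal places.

-12.1092

n = 4, Σx = 101, Σy = 97.2, Σxy = 1711.6, Σx² = 3015
Sxx = Σx² − (Σx)²/n = 3015 − 2550.25 = 464.75
Sxy = Σxy − (Σx)(Σy)/n = 1711.6 − 2454.3 = -742.7
b = Sxy/Sxx = -742.7/464.75 = -1.598063
a = ȳ − b·x̄ = 24.3 − (-1.598063)·25.25 = 64.651103
ŷ(30) = 64.651103 + (-1.598063)·30 = 16.709198
residual = y − ŷ = 4.6 − 16.709198 = -12.109198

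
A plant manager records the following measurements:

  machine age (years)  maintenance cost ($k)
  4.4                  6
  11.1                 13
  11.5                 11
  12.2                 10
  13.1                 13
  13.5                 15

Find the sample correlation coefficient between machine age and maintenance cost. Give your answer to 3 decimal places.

n = 6, Σx = 65.8, Σy = 68, Σxy = 792, Σx² = 777.52, Σy² = 820
Sxx = Σx² − (Σx)²/n = 777.52 − 721.606667 = 55.913333
Sxy = Σxy − (Σx)(Σy)/n = 792 − 745.733333 = 46.266667
Syy = Σy² − (Σy)²/n = 820 − 770.666667 = 49.333333
r = Sxy/√(Sxx·Syy) = 46.266667/√(2758.391111) = 46.266667/52.520388 = 0.880928

0.881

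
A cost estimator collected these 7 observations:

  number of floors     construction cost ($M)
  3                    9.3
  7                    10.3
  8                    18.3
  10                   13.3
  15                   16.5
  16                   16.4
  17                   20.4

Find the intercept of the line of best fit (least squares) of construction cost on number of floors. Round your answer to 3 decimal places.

n = 7, Σx = 76, Σy = 104.5, Σxy = 1236.1, Σx² = 992
Sxx = Σx² − (Σx)²/n = 992 − 825.142857 = 166.857143
Sxy = Σxy − (Σx)(Σy)/n = 1236.1 − 1134.571429 = 101.528571
b = Sxy/Sxx = 101.528571/166.857143 = 0.608476
a = ȳ − b·x̄ = 14.928571 − 0.608476·10.857143 = 8.322260

8.322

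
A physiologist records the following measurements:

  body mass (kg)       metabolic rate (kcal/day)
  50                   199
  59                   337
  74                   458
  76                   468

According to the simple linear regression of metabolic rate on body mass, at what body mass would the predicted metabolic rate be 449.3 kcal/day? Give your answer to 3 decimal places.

73.128

n = 4, Σx = 259, Σy = 1462, Σxy = 99293, Σx² = 17233
Sxx = Σx² − (Σx)²/n = 17233 − 16770.25 = 462.75
Sxy = Σxy − (Σx)(Σy)/n = 99293 − 94664.5 = 4628.5
b = Sxy/Sxx = 4628.5/462.75 = 10.002161
a = ȳ − b·x̄ = 365.5 − 10.002161·64.75 = -282.139924
Set a + b·x = 449.3: x = (449.3 − (-282.139924)) / 10.002161 = 73.128189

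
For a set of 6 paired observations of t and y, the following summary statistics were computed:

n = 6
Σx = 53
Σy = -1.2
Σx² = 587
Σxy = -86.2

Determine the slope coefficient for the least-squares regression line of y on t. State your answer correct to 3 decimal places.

Sxx = Σx² − (Σx)²/n = 587 − 468.166667 = 118.833333
Sxy = Σxy − (Σx)(Σy)/n = -86.2 − (-10.6) = -75.6
b = Sxy/Sxx = -75.6/118.833333 = -0.636185

-0.636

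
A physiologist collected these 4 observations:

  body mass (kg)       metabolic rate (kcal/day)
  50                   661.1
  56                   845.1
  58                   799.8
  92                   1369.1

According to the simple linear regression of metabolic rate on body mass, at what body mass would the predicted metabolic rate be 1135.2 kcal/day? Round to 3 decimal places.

n = 4, Σx = 256, Σy = 3675.1, Σxy = 252726.2, Σx² = 17464
Sxx = Σx² − (Σx)²/n = 17464 − 16384 = 1080
Sxy = Σxy − (Σx)(Σy)/n = 252726.2 − 235206.4 = 17519.8
b = Sxy/Sxx = 17519.8/1080 = 16.222037
a = ȳ − b·x̄ = 918.775 − 16.222037·64 = -119.435370
Set a + b·x = 1135.2: x = (1135.2 − (-119.435370)) / 16.222037 = 77.341419

77.341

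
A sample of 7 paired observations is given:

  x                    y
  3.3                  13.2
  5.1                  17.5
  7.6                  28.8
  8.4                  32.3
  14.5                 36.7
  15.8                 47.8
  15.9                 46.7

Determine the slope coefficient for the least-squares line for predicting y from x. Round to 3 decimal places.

n = 7, Σx = 70.6, Σy = 223, Σxy = 2652.93, Σx² = 877.92
Sxx = Σx² − (Σx)²/n = 877.92 − 712.051429 = 165.868571
Sxy = Σxy − (Σx)(Σy)/n = 2652.93 − 2249.114286 = 403.815714
b = Sxy/Sxx = 403.815714/165.868571 = 2.434552

2.435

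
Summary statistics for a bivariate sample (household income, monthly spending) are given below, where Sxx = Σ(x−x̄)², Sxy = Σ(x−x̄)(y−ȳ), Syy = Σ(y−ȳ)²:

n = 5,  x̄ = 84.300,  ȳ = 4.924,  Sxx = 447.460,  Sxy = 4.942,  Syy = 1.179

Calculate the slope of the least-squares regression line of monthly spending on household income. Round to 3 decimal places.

0.011

b = Sxy/Sxx = 4.942/447.46 = 0.011045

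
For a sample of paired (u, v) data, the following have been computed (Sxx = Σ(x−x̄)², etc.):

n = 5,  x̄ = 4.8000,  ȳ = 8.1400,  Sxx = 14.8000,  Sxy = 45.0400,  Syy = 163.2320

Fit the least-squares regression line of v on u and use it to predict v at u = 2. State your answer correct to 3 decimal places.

b = Sxy/Sxx = 45.04/14.8 = 3.043243
a = ȳ − b·x̄ = 8.14 − 3.043243·4.8 = -6.467568
ŷ(2) = a + b·2 = -6.467568 + 3.043243·2 = -0.381081

-0.381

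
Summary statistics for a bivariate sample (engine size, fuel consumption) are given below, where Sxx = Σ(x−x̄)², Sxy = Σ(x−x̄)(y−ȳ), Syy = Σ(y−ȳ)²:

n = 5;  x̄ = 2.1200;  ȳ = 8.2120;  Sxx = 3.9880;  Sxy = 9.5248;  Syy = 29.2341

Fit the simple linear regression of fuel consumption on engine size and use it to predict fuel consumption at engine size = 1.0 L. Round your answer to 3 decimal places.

b = Sxy/Sxx = 9.5248/3.988 = 2.388365
a = ȳ − b·x̄ = 8.212 − 2.388365·2.12 = 3.148666
ŷ(1.0) = a + b·1.0 = 3.148666 + 2.388365·1 = 5.537031

5.537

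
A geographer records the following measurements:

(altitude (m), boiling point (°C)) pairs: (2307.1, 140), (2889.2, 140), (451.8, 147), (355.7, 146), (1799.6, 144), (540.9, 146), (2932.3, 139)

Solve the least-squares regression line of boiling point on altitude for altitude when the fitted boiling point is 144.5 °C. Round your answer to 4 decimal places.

1133.3622

n = 7, Σx = 11276.6, Σy = 1002, Σxy = 1591532.3, Σx² = 26130349.04
Sxx = Σx² − (Σx)²/n = 26130349.04 − 18165958.222857 = 7964390.817143
Sxy = Σxy − (Σx)(Σy)/n = 1591532.3 − 1614164.742857 = -22632.442857
b = Sxy/Sxx = -22632.442857/7964390.817143 = -0.002842
a = ȳ − b·x̄ = 143.142857 − (-0.002842)·1610.942857 = 147.720680
Set a + b·x = 144.5: x = (144.5 − 147.720680) / (-0.002842) = 1133.362236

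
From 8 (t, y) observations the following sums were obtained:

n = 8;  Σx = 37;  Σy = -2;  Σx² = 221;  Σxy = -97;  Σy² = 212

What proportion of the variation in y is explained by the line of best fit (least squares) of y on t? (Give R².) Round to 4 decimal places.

0.7300

Sxx = Σx² − (Σx)²/n = 221 − 171.125 = 49.875
Sxy = Σxy − (Σx)(Σy)/n = -97 − (-9.25) = -87.75
Syy = Σy² − (Σy)²/n = 212 − 0.5 = 211.5
R² = Sxy²/(Sxx·Syy) = (-87.75)²/(49.875·211.5) = 0.729963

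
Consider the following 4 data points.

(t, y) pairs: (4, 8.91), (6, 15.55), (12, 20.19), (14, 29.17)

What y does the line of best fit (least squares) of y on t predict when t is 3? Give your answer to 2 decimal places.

n = 4, Σx = 36, Σy = 73.82, Σxy = 779.6, Σx² = 392
Sxx = Σx² − (Σx)²/n = 392 − 324 = 68
Sxy = Σxy − (Σx)(Σy)/n = 779.6 − 664.38 = 115.22
b = Sxy/Sxx = 115.22/68 = 1.694412
a = ȳ − b·x̄ = 18.455 − 1.694412·9 = 3.205294
ŷ(3) = a + b·3 = 3.205294 + 1.694412·3 = 8.288529

8.29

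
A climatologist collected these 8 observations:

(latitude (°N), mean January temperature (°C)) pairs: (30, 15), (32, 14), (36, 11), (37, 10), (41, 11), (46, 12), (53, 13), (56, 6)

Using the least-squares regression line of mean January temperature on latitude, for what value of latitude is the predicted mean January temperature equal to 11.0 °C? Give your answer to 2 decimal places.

44.15

n = 8, Σx = 331, Σy = 92, Σxy = 3692, Σx² = 14331
Sxx = Σx² − (Σx)²/n = 14331 − 13695.125 = 635.875
Sxy = Σxy − (Σx)(Σy)/n = 3692 − 3806.5 = -114.5
b = Sxy/Sxx = -114.5/635.875 = -0.180067
a = ȳ − b·x̄ = 11.5 − (-0.180067)·41.375 = 18.950265
Set a + b·x = 11.0: x = (11.0 − 18.950265) / (-0.180067) = 44.151747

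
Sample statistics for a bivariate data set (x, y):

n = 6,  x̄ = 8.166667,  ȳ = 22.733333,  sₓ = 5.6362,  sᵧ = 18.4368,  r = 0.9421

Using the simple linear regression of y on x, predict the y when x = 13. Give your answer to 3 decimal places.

b = r · sᵧ/sₓ = 0.9421 · 18.4368/5.6362 = 3.081741
a = ȳ − b·x̄ = 22.733333 − 3.081741·8.166667 = -2.434220
ŷ(13) = a + b·13 = -2.434220 + 3.081741·13 = 37.628414

37.628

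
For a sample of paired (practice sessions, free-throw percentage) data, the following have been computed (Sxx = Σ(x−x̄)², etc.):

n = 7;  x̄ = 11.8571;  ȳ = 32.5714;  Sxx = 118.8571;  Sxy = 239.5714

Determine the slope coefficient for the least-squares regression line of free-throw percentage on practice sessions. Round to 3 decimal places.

b = Sxy/Sxx = 239.5714/118.8571 = 2.015625

2.016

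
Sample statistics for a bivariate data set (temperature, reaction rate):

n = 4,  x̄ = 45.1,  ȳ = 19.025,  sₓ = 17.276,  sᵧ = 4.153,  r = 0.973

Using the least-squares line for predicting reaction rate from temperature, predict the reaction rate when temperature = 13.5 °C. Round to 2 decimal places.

b = r · sᵧ/sₓ = 0.973 · 4.153/17.276 = 0.233901
a = ȳ − b·x̄ = 19.025 − 0.233901·45.1 = 8.476077
ŷ(13.5) = a + b·13.5 = 8.476077 + 0.233901·13.5 = 11.633737

11.63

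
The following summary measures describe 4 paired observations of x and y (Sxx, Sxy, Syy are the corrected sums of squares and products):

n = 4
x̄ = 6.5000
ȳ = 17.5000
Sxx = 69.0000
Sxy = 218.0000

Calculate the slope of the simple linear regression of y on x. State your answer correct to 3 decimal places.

3.159

b = Sxy/Sxx = 218/69 = 3.159420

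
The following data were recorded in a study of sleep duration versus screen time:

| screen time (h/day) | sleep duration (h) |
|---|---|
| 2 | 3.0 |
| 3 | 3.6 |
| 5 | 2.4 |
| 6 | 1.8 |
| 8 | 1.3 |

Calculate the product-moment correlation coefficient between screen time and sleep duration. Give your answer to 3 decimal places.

-0.922

n = 5, Σx = 24, Σy = 12.1, Σxy = 50, Σx² = 138, Σy² = 32.65
Sxx = Σx² − (Σx)²/n = 138 − 115.2 = 22.8
Sxy = Σxy − (Σx)(Σy)/n = 50 − 58.08 = -8.08
Syy = Σy² − (Σy)²/n = 32.65 − 29.282 = 3.368
r = Sxy/√(Sxx·Syy) = -8.08/√(76.7904) = -8.08/8.763013 = -0.922057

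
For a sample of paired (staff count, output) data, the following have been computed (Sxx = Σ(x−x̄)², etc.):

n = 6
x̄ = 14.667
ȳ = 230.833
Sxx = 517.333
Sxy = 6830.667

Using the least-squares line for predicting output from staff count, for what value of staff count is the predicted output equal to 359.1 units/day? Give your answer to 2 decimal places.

24.38

b = Sxy/Sxx = 6830.667/517.333 = 13.203617
a = ȳ − b·x̄ = 230.833 − 13.203617·14.667 = 37.175544
Set a + b·x = 359.1: x = (359.1 − 37.175544) / 13.203617 = 24.381535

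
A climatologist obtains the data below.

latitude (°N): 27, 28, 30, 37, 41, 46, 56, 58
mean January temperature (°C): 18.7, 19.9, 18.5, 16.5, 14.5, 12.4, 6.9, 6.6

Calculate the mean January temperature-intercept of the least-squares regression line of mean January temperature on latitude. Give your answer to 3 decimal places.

31.408

n = 8, Σx = 323, Σy = 114, Σxy = 4161.7, Σx² = 14079
Sxx = Σx² − (Σx)²/n = 14079 − 13041.125 = 1037.875
Sxy = Σxy − (Σx)(Σy)/n = 4161.7 − 4602.75 = -441.05
b = Sxy/Sxx = -441.05/1037.875 = -0.424955
a = ȳ − b·x̄ = 14.25 − (-0.424955)·40.375 = 31.407551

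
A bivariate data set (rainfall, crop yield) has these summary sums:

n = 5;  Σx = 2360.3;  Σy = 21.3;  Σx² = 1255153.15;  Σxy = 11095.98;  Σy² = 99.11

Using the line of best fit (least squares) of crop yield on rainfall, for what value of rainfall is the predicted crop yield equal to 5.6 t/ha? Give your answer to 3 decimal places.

653.476

Sxx = Σx² − (Σx)²/n = 1255153.15 − 1114203.218 = 140949.932
Sxy = Σxy − (Σx)(Σy)/n = 11095.98 − 10054.878 = 1041.102
b = Sxy/Sxx = 1041.102/140949.932 = 0.007386
a = ȳ − b·x̄ = 4.26 − 0.007386·472.06 = 0.773211
Set a + b·x = 5.6: x = (5.6 − 0.773211) / 0.007386 = 653.476335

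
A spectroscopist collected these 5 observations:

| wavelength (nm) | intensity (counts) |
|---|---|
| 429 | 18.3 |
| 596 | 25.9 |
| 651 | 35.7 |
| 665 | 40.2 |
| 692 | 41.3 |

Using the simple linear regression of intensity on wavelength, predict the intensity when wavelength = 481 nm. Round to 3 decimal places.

21.130

n = 5, Σx = 3033, Σy = 161.4, Σxy = 101840.4, Σx² = 1884147
Sxx = Σx² − (Σx)²/n = 1884147 − 1839817.8 = 44329.2
Sxy = Σxy − (Σx)(Σy)/n = 101840.4 − 97905.24 = 3935.16
b = Sxy/Sxx = 3935.16/44329.2 = 0.088771
a = ȳ − b·x̄ = 32.28 − 0.088771·606.6 = -21.568661
ŷ(481) = a + b·481 = -21.568661 + 0.088771·481 = 21.130327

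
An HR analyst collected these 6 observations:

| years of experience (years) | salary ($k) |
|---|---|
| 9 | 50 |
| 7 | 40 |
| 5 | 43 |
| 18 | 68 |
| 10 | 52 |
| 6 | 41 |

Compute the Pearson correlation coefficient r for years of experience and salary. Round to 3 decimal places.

n = 6, Σx = 55, Σy = 294, Σxy = 2935, Σx² = 615, Σy² = 14958
Sxx = Σx² − (Σx)²/n = 615 − 504.166667 = 110.833333
Sxy = Σxy − (Σx)(Σy)/n = 2935 − 2695 = 240
Syy = Σy² − (Σy)²/n = 14958 − 14406 = 552
r = Sxy/√(Sxx·Syy) = 240/√(61180) = 240/247.345912 = 0.970301

0.970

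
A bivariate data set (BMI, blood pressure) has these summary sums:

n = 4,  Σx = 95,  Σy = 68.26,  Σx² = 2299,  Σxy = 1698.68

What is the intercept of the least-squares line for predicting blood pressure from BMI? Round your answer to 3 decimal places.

-25.993

Sxx = Σx² − (Σx)²/n = 2299 − 2256.25 = 42.75
Sxy = Σxy − (Σx)(Σy)/n = 1698.68 − 1621.175 = 77.505
b = Sxy/Sxx = 77.505/42.75 = 1.812982
a = ȳ − b·x̄ = 17.065 − 1.812982·23.75 = -25.993333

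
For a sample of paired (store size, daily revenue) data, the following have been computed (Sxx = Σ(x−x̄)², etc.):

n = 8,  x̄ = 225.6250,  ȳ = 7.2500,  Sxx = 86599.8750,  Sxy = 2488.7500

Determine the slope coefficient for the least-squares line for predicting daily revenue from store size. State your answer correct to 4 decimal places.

b = Sxy/Sxx = 2488.75/86599.875 = 0.028738

0.0287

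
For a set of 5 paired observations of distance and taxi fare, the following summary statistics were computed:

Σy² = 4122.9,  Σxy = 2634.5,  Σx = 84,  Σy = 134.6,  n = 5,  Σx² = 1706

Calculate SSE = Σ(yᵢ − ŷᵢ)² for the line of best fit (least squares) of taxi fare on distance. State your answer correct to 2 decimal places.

26.97

Sxx = Σx² − (Σx)²/n = 1706 − 1411.2 = 294.8
Sxy = Σxy − (Σx)(Σy)/n = 2634.5 − 2261.28 = 373.22
Syy = Σy² − (Σy)²/n = 4122.9 − 3623.432 = 499.468
b = Sxy/Sxx = 373.22/294.8 = 1.266011
SSE = Syy − b·Sxy = 499.468 − 1.266011·373.22 = 26.967429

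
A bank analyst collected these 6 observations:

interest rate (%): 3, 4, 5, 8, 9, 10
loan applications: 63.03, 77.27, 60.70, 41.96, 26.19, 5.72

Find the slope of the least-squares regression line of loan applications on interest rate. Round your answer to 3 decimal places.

-8.588

n = 6, Σx = 39, Σy = 274.87, Σxy = 1430.26, Σx² = 295
Sxx = Σx² − (Σx)²/n = 295 − 253.5 = 41.5
Sxy = Σxy − (Σx)(Σy)/n = 1430.26 − 1786.655 = -356.395
b = Sxy/Sxx = -356.395/41.5 = -8.587831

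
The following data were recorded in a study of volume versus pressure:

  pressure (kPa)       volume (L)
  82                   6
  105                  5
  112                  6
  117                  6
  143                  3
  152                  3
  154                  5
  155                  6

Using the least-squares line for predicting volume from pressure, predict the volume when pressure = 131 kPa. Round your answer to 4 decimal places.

4.9170

n = 8, Σx = 1020, Σy = 40, Σxy = 4976, Σx² = 135276
Sxx = Σx² − (Σx)²/n = 135276 − 130050 = 5226
Sxy = Σxy − (Σx)(Σy)/n = 4976 − 5100 = -124
b = Sxy/Sxx = -124/5226 = -0.023728
a = ȳ − b·x̄ = 5 − (-0.023728)·127.5 = 8.025258
ŷ(131) = a + b·131 = 8.025258 + (-0.023728)·131 = 4.916954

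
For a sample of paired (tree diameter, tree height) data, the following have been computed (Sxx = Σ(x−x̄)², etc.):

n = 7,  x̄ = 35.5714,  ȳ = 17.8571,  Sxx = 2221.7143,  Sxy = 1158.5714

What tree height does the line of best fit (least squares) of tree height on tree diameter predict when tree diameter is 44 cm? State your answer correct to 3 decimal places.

22.252

b = Sxy/Sxx = 1158.5714/2221.7143 = 0.521476
a = ȳ − b·x̄ = 17.8571 − 0.521476·35.5714 = -0.692543
ŷ(44) = a + b·44 = -0.692543 + 0.521476·44 = 22.252415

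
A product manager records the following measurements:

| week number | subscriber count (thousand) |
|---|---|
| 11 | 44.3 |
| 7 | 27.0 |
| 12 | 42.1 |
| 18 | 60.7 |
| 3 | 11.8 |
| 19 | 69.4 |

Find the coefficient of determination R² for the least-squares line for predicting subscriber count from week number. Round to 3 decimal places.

0.984

n = 6, Σx = 70, Σy = 255.3, Σxy = 3628.1, Σx² = 1008, Σy² = 13103.99
Sxx = Σx² − (Σx)²/n = 1008 − 816.666667 = 191.333333
Sxy = Σxy − (Σx)(Σy)/n = 3628.1 − 2978.5 = 649.6
Syy = Σy² − (Σy)²/n = 13103.99 − 10863.015 = 2240.975
R² = Sxy²/(Sxx·Syy) = (649.6)²/(191.333333·2240.975) = 0.984157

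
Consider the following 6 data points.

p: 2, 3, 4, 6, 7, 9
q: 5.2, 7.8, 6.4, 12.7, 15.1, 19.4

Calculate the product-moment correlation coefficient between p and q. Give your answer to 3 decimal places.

n = 6, Σx = 31, Σy = 66.6, Σxy = 415.9, Σx² = 195, Σy² = 894.5
Sxx = Σx² − (Σx)²/n = 195 − 160.166667 = 34.833333
Sxy = Σxy − (Σx)(Σy)/n = 415.9 − 344.1 = 71.8
Syy = Σy² − (Σy)²/n = 894.5 − 739.26 = 155.24
r = Sxy/√(Sxx·Syy) = 71.8/√(5407.526667) = 71.8/73.535887 = 0.976394

0.976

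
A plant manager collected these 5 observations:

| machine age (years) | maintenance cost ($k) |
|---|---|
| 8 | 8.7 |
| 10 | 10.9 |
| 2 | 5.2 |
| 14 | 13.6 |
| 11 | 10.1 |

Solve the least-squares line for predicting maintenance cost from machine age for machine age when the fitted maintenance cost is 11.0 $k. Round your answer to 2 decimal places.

10.93

n = 5, Σx = 45, Σy = 48.5, Σxy = 490.5, Σx² = 485
Sxx = Σx² − (Σx)²/n = 485 − 405 = 80
Sxy = Σxy − (Σx)(Σy)/n = 490.5 − 436.5 = 54
b = Sxy/Sxx = 54/80 = 0.675
a = ȳ − b·x̄ = 9.7 − 0.675·9 = 3.625
Set a + b·x = 11.0: x = (11.0 − 3.625) / 0.675 = 10.925926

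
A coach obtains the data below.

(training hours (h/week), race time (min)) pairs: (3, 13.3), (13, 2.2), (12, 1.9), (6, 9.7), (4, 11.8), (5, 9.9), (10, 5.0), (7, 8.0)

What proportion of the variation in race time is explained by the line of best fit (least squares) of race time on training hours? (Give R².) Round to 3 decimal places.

n = 8, Σx = 60, Σy = 61.8, Σxy = 352.2, Σx² = 548, Σy² = 605.68
Sxx = Σx² − (Σx)²/n = 548 − 450 = 98
Sxy = Σxy − (Σx)(Σy)/n = 352.2 − 463.5 = -111.3
Syy = Σy² − (Σy)²/n = 605.68 − 477.405 = 128.275
R² = Sxy²/(Sxx·Syy) = (-111.3)²/(98·128.275) = 0.985422

0.985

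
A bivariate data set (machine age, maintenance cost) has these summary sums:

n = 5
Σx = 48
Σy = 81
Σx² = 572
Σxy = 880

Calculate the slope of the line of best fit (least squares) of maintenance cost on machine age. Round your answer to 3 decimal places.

Sxx = Σx² − (Σx)²/n = 572 − 460.8 = 111.2
Sxy = Σxy − (Σx)(Σy)/n = 880 − 777.6 = 102.4
b = Sxy/Sxx = 102.4/111.2 = 0.920863

0.921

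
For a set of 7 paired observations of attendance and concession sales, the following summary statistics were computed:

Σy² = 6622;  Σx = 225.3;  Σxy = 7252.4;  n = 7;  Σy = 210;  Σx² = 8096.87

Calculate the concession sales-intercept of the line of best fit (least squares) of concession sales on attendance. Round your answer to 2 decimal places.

11.22

Sxx = Σx² − (Σx)²/n = 8096.87 − 7251.441429 = 845.428571
Sxy = Σxy − (Σx)(Σy)/n = 7252.4 − 6759 = 493.4
b = Sxy/Sxx = 493.4/845.428571 = 0.583609
a = ȳ − b·x̄ = 30 − 0.583609·32.185714 = 11.216117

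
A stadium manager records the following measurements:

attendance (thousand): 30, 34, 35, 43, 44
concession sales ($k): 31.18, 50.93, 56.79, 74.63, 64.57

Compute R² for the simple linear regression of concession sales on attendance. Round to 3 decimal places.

0.829

n = 5, Σx = 186, Σy = 278.1, Σxy = 10704.84, Σx² = 7066, Σy² = 16530.0832
Sxx = Σx² − (Σx)²/n = 7066 − 6919.2 = 146.8
Sxy = Σxy − (Σx)(Σy)/n = 10704.84 − 10345.32 = 359.52
Syy = Σy² − (Σy)²/n = 16530.0832 − 15467.922 = 1062.1612
R² = Sxy²/(Sxx·Syy) = (359.52)²/(146.8·1062.1612) = 0.828952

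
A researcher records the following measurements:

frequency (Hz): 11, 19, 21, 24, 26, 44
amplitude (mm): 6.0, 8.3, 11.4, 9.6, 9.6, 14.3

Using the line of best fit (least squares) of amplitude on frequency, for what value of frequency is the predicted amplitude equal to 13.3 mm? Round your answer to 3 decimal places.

n = 6, Σx = 145, Σy = 59.2, Σxy = 1572.3, Σx² = 4111
Sxx = Σx² − (Σx)²/n = 4111 − 3504.166667 = 606.833333
Sxy = Σxy − (Σx)(Σy)/n = 1572.3 − 1430.666667 = 141.633333
b = Sxy/Sxx = 141.633333/606.833333 = 0.233397
a = ȳ − b·x̄ = 9.866667 − 0.233397·24.166667 = 4.226229
Set a + b·x = 13.3: x = (13.3 − 4.226229) / 0.233397 = 38.876912

38.877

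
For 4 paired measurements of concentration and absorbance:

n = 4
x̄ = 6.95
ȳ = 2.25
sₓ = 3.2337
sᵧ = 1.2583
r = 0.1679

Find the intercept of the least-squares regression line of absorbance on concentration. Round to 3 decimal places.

1.796

b = r · sᵧ/sₓ = 0.1679 · 1.2583/3.2337 = 0.065333
a = ȳ − b·x̄ = 2.25 − 0.065333·6.95 = 1.795933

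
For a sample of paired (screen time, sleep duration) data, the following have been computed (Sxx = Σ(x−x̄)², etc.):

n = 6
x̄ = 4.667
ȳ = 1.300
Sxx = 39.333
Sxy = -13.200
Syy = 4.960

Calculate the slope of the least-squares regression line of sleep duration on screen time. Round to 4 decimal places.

-0.3356

b = Sxy/Sxx = -13.2/39.333 = -0.335596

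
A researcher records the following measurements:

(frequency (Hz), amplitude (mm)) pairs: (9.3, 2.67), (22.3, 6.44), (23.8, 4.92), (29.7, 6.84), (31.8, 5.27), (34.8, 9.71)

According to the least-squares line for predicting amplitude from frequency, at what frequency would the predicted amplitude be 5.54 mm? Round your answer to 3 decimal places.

n = 6, Σx = 151.7, Σy = 35.85, Σxy = 994.181, Σx² = 4254.59
Sxx = Σx² − (Σx)²/n = 4254.59 − 3835.481667 = 419.108333
Sxy = Σxy − (Σx)(Σy)/n = 994.181 − 906.4075 = 87.7735
b = Sxy/Sxx = 87.7735/419.108333 = 0.209429
a = ȳ − b·x̄ = 5.975 − 0.209429·25.283333 = 0.679933
Set a + b·x = 5.54: x = (5.54 − 0.679933) / 0.209429 = 23.206259

23.206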